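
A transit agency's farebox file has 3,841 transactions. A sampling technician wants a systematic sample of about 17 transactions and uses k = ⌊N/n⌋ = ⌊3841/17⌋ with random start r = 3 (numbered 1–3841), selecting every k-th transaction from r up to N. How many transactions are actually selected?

k = ⌊3841/17⌋ = 225
Achieved size = ⌊(3841 − 3)/225⌋ + 1 = ⌊3838/225⌋ + 1 = 17 + 1 = 18
(last selection: 3 + 17×225 = 3828 ≤ 3841; next would be 4053 > 3841)

18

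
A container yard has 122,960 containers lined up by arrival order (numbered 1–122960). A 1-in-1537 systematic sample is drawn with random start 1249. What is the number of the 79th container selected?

121135

k = 1537
79th selection = r + (79−1)·k = 1249 + 78×1537 = 1249 + 119886 = 121135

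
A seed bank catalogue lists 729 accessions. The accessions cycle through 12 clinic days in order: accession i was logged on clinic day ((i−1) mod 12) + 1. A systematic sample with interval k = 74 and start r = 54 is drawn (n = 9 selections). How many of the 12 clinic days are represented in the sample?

6

Consecutive selections differ by k = 74, so their clinic day numbers differ by 74 mod 12 = 2.
gcd(74, 12) = 2, so the sample visits 12/2 = 6 distinct residues mod 12.
Start 54 is clinic day 6; the clinic days hit are 2, 4, 6, 8, 10, 12.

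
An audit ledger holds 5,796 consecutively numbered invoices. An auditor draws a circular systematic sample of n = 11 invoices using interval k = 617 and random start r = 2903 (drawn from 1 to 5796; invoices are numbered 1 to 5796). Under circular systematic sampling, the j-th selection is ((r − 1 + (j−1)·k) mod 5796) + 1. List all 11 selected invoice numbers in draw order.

Selection 1: 2903
Selection 2: 2903 + 617 = 3520
Selection 3: 3520 + 617 = 4137
Selection 4: 4137 + 617 = 4754
Selection 5: 4754 + 617 = 5371
Selection 6: 5371 + 617 = 5988 → 5988 − 5796 = 192
Selection 7: 192 + 617 = 809
Selection 8: 809 + 617 = 1426
Selection 9: 1426 + 617 = 2043
Selection 10: 2043 + 617 = 2660
Selection 11: 2660 + 617 = 3277

2903, 3520, 4137, 4754, 5371, 192, 809, 1426, 2043, 2660, 3277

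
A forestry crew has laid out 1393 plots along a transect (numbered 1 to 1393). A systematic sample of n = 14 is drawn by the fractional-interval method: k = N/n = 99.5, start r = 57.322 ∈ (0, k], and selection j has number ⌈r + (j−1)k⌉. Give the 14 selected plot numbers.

j=1: r + 0k = 57.322 → ⌈·⌉ = 58
j=2: r + 1k = 156.822 → ⌈·⌉ = 157
j=3: r + 2k = 256.322 → ⌈·⌉ = 257
j=4: r + 3k = 355.822 → ⌈·⌉ = 356
j=5: r + 4k = 455.322 → ⌈·⌉ = 456
j=6: r + 5k = 554.822 → ⌈·⌉ = 555
j=7: r + 6k = 654.322 → ⌈·⌉ = 655
j=8: r + 7k = 753.822 → ⌈·⌉ = 754
j=9: r + 8k = 853.322 → ⌈·⌉ = 854
j=10: r + 9k = 952.822 → ⌈·⌉ = 953
j=11: r + 10k = 1052.322 → ⌈·⌉ = 1053
j=12: r + 11k = 1151.822 → ⌈·⌉ = 1152
j=13: r + 12k = 1251.322 → ⌈·⌉ = 1252
j=14: r + 13k = 1350.822 → ⌈·⌉ = 1351

58, 157, 257, 356, 456, 555, 655, 754, 854, 953, 1053, 1152, 1252, 1351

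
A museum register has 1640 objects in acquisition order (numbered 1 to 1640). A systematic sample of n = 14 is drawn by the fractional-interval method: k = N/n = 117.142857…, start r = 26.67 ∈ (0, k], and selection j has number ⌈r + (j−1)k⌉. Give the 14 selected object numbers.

27, 144, 261, 379, 496, 613, 730, 847, 964, 1081, 1199, 1316, 1433, 1550

j=1: r + 0k = 26.67 → ⌈·⌉ = 27
j=2: r + 1k = 143.812857… → ⌈·⌉ = 144
j=3: r + 2k = 260.955714… → ⌈·⌉ = 261
j=4: r + 3k = 378.098571… → ⌈·⌉ = 379
j=5: r + 4k = 495.241428… → ⌈·⌉ = 496
j=6: r + 5k = 612.384285… → ⌈·⌉ = 613
j=7: r + 6k = 729.527142… → ⌈·⌉ = 730
j=8: r + 7k = 846.67 → ⌈·⌉ = 847
j=9: r + 8k = 963.812857… → ⌈·⌉ = 964
j=10: r + 9k = 1080.955714… → ⌈·⌉ = 1081
j=11: r + 10k = 1198.098571… → ⌈·⌉ = 1199
j=12: r + 11k = 1315.241428… → ⌈·⌉ = 1316
j=13: r + 12k = 1432.384285… → ⌈·⌉ = 1433
j=14: r + 13k = 1549.527142… → ⌈·⌉ = 1550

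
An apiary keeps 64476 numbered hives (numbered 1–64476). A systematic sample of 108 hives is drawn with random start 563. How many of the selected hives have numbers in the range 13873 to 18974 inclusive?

k = 64476/108 = 597
First selection ≥ 13873: 563 + ⌈(13873−563)/597⌉·597 = 563 + 23×597 = 14294
Last selection ≤ 18974: 563 + ⌊(18974−563)/597⌋·597 = 563 + 30×597 = 18473
Count = 30 − 23 + 1 = 8

8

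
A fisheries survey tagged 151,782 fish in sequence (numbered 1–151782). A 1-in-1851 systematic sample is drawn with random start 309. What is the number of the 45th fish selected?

k = 1851
45th selection = r + (45−1)·k = 309 + 44×1851 = 309 + 81444 = 81753

81753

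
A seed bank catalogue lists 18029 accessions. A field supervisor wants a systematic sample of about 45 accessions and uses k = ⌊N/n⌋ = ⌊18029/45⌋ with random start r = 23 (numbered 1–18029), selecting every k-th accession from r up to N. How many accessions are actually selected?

46

k = ⌊18029/45⌋ = 400
Achieved size = ⌊(18029 − 23)/400⌋ + 1 = ⌊18006/400⌋ + 1 = 45 + 1 = 46
(last selection: 23 + 45×400 = 18023 ≤ 18029; next would be 18423 > 18029)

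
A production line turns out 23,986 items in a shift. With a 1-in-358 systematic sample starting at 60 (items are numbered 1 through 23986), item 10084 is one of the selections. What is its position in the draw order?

29

k = 358
position = (10084 − 60)/358 + 1 = 10024/358 + 1 = 28 + 1 = 29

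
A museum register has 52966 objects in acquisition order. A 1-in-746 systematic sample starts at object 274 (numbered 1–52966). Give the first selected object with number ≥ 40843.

k = 746
Steps past start: ⌈(40843 − 274)/746⌉ = ⌈40569/746⌉ = 55
Selected object: 274 + 55×746 = 41304

41304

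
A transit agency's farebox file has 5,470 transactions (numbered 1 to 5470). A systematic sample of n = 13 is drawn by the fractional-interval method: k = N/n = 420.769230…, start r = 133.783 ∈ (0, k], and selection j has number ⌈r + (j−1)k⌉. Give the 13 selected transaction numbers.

134, 555, 976, 1397, 1817, 2238, 2659, 3080, 3500, 3921, 4342, 4763, 5184

j=1: r + 0k = 133.783 → ⌈·⌉ = 134
j=2: r + 1k = 554.552230… → ⌈·⌉ = 555
j=3: r + 2k = 975.321461… → ⌈·⌉ = 976
j=4: r + 3k = 1396.090692… → ⌈·⌉ = 1397
j=5: r + 4k = 1816.859923… → ⌈·⌉ = 1817
j=6: r + 5k = 2237.629153… → ⌈·⌉ = 2238
j=7: r + 6k = 2658.398384… → ⌈·⌉ = 2659
j=8: r + 7k = 3079.167615… → ⌈·⌉ = 3080
j=9: r + 8k = 3499.936846… → ⌈·⌉ = 3500
j=10: r + 9k = 3920.706076… → ⌈·⌉ = 3921
j=11: r + 10k = 4341.475307… → ⌈·⌉ = 4342
j=12: r + 11k = 4762.244538… → ⌈·⌉ = 4763
j=13: r + 12k = 5183.013769… → ⌈·⌉ = 5184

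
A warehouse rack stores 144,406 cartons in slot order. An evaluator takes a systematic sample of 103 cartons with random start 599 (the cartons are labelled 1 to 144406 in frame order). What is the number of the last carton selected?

k = 144406/103 = 1402
103rd selection = r + (103−1)·k = 599 + 102×1402 = 599 + 143004 = 143603

143603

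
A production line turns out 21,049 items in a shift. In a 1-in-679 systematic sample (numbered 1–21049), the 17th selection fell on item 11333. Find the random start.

469

k = 679
r = 11333 − (17−1)×679 = 11333 − 10864 = 469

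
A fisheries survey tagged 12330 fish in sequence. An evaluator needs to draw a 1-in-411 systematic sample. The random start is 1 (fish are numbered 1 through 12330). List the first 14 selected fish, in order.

fish 1: 1
fish 2: 1 + 411 = 412
fish 3: 412 + 411 = 823
fish 4: 823 + 411 = 1234
fish 5: 1234 + 411 = 1645
fish 6: 1645 + 411 = 2056
fish 7: 2056 + 411 = 2467
fish 8: 2467 + 411 = 2878
fish 9: 2878 + 411 = 3289
fish 10: 3289 + 411 = 3700
fish 11: 3700 + 411 = 4111
fish 12: 4111 + 411 = 4522
fish 13: 4522 + 411 = 4933
fish 14: 4933 + 411 = 5344

1, 412, 823, 1234, 1645, 2056, 2467, 2878, 3289, 3700, 4111, 4522, 4933, 5344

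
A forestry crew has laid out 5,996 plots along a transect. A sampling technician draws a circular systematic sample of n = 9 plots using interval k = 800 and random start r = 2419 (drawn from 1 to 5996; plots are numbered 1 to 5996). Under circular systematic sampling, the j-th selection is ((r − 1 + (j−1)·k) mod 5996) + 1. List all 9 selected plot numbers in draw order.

2419, 3219, 4019, 4819, 5619, 423, 1223, 2023, 2823

Selection 1: 2419
Selection 2: 2419 + 800 = 3219
Selection 3: 3219 + 800 = 4019
Selection 4: 4019 + 800 = 4819
Selection 5: 4819 + 800 = 5619
Selection 6: 5619 + 800 = 6419 → 6419 − 5996 = 423
Selection 7: 423 + 800 = 1223
Selection 8: 1223 + 800 = 2023
Selection 9: 2023 + 800 = 2823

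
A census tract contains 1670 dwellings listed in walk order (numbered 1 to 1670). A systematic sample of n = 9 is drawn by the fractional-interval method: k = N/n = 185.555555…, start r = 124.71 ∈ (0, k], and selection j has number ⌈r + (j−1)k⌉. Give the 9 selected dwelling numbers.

j=1: r + 0k = 124.71 → ⌈·⌉ = 125
j=2: r + 1k = 310.265555… → ⌈·⌉ = 311
j=3: r + 2k = 495.821111… → ⌈·⌉ = 496
j=4: r + 3k = 681.376666… → ⌈·⌉ = 682
j=5: r + 4k = 866.932222… → ⌈·⌉ = 867
j=6: r + 5k = 1052.487777… → ⌈·⌉ = 1053
j=7: r + 6k = 1238.043333… → ⌈·⌉ = 1239
j=8: r + 7k = 1423.598888… → ⌈·⌉ = 1424
j=9: r + 8k = 1609.154444… → ⌈·⌉ = 1610

125, 311, 496, 682, 867, 1053, 1239, 1424, 1610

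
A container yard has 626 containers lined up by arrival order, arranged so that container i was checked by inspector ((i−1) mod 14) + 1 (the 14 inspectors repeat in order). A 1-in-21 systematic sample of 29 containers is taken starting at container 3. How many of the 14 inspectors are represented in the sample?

2

Consecutive selections differ by k = 21, so their inspector numbers differ by 21 mod 14 = 7.
gcd(21, 14) = 7, so the sample visits 14/7 = 2 distinct residues mod 14.
Start 3 is inspector 3; the inspectors hit are 3, 10.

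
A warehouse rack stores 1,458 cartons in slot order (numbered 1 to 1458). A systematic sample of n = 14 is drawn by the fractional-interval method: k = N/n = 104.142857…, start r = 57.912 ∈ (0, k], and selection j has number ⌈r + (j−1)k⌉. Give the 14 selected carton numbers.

58, 163, 267, 371, 475, 579, 683, 787, 892, 996, 1100, 1204, 1308, 1412

j=1: r + 0k = 57.912 → ⌈·⌉ = 58
j=2: r + 1k = 162.054857… → ⌈·⌉ = 163
j=3: r + 2k = 266.197714… → ⌈·⌉ = 267
j=4: r + 3k = 370.340571… → ⌈·⌉ = 371
j=5: r + 4k = 474.483428… → ⌈·⌉ = 475
j=6: r + 5k = 578.626285… → ⌈·⌉ = 579
j=7: r + 6k = 682.769142… → ⌈·⌉ = 683
j=8: r + 7k = 786.912 → ⌈·⌉ = 787
j=9: r + 8k = 891.054857… → ⌈·⌉ = 892
j=10: r + 9k = 995.197714… → ⌈·⌉ = 996
j=11: r + 10k = 1099.340571… → ⌈·⌉ = 1100
j=12: r + 11k = 1203.483428… → ⌈·⌉ = 1204
j=13: r + 12k = 1307.626285… → ⌈·⌉ = 1308
j=14: r + 13k = 1411.769142… → ⌈·⌉ = 1412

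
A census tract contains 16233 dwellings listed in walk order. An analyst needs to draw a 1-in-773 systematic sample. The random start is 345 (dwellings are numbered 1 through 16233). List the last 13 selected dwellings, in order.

6529, 7302, 8075, 8848, 9621, 10394, 11167, 11940, 12713, 13486, 14259, 15032, 15805

9th selection = 345 + 8×773 = 6529
10th: 6529 + 773 = 7302
11th: 7302 + 773 = 8075
12th: 8075 + 773 = 8848
13th: 8848 + 773 = 9621
14th: 9621 + 773 = 10394
15th: 10394 + 773 = 11167
16th: 11167 + 773 = 11940
17th: 11940 + 773 = 12713
18th: 12713 + 773 = 13486
19th: 13486 + 773 = 14259
20th: 14259 + 773 = 15032
21st: 15032 + 773 = 15805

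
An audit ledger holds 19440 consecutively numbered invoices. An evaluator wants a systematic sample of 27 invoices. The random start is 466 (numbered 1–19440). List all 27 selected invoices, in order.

k = N/n = 19440/27 = 720
invoice 1: 466
invoice 2: 466 + 720 = 1186
invoice 3: 1186 + 720 = 1906
invoice 4: 1906 + 720 = 2626
invoice 5: 2626 + 720 = 3346
invoice 6: 3346 + 720 = 4066
invoice 7: 4066 + 720 = 4786
invoice 8: 4786 + 720 = 5506
invoice 9: 5506 + 720 = 6226
invoice 10: 6226 + 720 = 6946
invoice 11: 6946 + 720 = 7666
invoice 12: 7666 + 720 = 8386
invoice 13: 8386 + 720 = 9106
invoice 14: 9106 + 720 = 9826
invoice 15: 9826 + 720 = 10546
invoice 16: 10546 + 720 = 11266
invoice 17: 11266 + 720 = 11986
invoice 18: 11986 + 720 = 12706
invoice 19: 12706 + 720 = 13426
invoice 20: 13426 + 720 = 14146
invoice 21: 14146 + 720 = 14866
invoice 22: 14866 + 720 = 15586
invoice 23: 15586 + 720 = 16306
invoice 24: 16306 + 720 = 17026
invoice 25: 17026 + 720 = 17746
invoice 26: 17746 + 720 = 18466
invoice 27: 18466 + 720 = 19186

466, 1186, 1906, 2626, 3346, 4066, 4786, 5506, 6226, 6946, 7666, 8386, 9106, 9826, 10546, 11266, 11986, 12706, 13426, 14146, 14866, 15586, 16306, 17026, 17746, 18466, 19186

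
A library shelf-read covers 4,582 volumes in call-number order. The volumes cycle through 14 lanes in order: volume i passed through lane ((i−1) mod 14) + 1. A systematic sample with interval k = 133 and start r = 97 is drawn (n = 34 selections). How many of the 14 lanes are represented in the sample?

Consecutive selections differ by k = 133, so their lane numbers differ by 133 mod 14 = 7.
gcd(133, 14) = 7, so the sample visits 14/7 = 2 distinct residues mod 14.
Start 97 is lane 13; the lanes hit are 6, 13.

2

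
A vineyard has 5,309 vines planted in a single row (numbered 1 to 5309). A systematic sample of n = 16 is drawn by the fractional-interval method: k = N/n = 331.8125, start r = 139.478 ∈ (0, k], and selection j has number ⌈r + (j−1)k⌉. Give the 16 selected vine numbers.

140, 472, 804, 1135, 1467, 1799, 2131, 2463, 2794, 3126, 3458, 3790, 4122, 4454, 4785, 5117

j=1: r + 0k = 139.478 → ⌈·⌉ = 140
j=2: r + 1k = 471.2905 → ⌈·⌉ = 472
j=3: r + 2k = 803.103 → ⌈·⌉ = 804
j=4: r + 3k = 1134.9155 → ⌈·⌉ = 1135
j=5: r + 4k = 1466.728 → ⌈·⌉ = 1467
j=6: r + 5k = 1798.5405 → ⌈·⌉ = 1799
j=7: r + 6k = 2130.353 → ⌈·⌉ = 2131
j=8: r + 7k = 2462.1655 → ⌈·⌉ = 2463
j=9: r + 8k = 2793.978 → ⌈·⌉ = 2794
j=10: r + 9k = 3125.7905 → ⌈·⌉ = 3126
j=11: r + 10k = 3457.603 → ⌈·⌉ = 3458
j=12: r + 11k = 3789.4155 → ⌈·⌉ = 3790
j=13: r + 12k = 4121.228 → ⌈·⌉ = 4122
j=14: r + 13k = 4453.0405 → ⌈·⌉ = 4454
j=15: r + 14k = 4784.853 → ⌈·⌉ = 4785
j=16: r + 15k = 5116.6655 → ⌈·⌉ = 5117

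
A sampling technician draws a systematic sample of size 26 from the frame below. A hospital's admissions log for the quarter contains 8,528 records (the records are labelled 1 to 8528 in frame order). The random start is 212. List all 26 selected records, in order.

k = N/n = 8528/26 = 328
record 1: 212
record 2: 212 + 328 = 540
record 3: 540 + 328 = 868
record 4: 868 + 328 = 1196
record 5: 1196 + 328 = 1524
record 6: 1524 + 328 = 1852
record 7: 1852 + 328 = 2180
record 8: 2180 + 328 = 2508
record 9: 2508 + 328 = 2836
record 10: 2836 + 328 = 3164
record 11: 3164 + 328 = 3492
record 12: 3492 + 328 = 3820
record 13: 3820 + 328 = 4148
record 14: 4148 + 328 = 4476
record 15: 4476 + 328 = 4804
record 16: 4804 + 328 = 5132
record 17: 5132 + 328 = 5460
record 18: 5460 + 328 = 5788
record 19: 5788 + 328 = 6116
record 20: 6116 + 328 = 6444
record 21: 6444 + 328 = 6772
record 22: 6772 + 328 = 7100
record 23: 7100 + 328 = 7428
record 24: 7428 + 328 = 7756
record 25: 7756 + 328 = 8084
record 26: 8084 + 328 = 8412

212, 540, 868, 1196, 1524, 1852, 2180, 2508, 2836, 3164, 3492, 3820, 4148, 4476, 4804, 5132, 5460, 5788, 6116, 6444, 6772, 7100, 7428, 7756, 8084, 8412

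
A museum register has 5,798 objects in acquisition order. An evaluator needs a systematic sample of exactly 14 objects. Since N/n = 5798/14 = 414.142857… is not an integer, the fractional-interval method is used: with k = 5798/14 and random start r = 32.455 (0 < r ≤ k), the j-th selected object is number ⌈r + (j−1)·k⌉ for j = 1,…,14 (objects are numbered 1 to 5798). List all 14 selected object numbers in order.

j=1: r + 0k = 32.455 → ⌈·⌉ = 33
j=2: r + 1k = 446.597857… → ⌈·⌉ = 447
j=3: r + 2k = 860.740714… → ⌈·⌉ = 861
j=4: r + 3k = 1274.883571… → ⌈·⌉ = 1275
j=5: r + 4k = 1689.026428… → ⌈·⌉ = 1690
j=6: r + 5k = 2103.169285… → ⌈·⌉ = 2104
j=7: r + 6k = 2517.312142… → ⌈·⌉ = 2518
j=8: r + 7k = 2931.455 → ⌈·⌉ = 2932
j=9: r + 8k = 3345.597857… → ⌈·⌉ = 3346
j=10: r + 9k = 3759.740714… → ⌈·⌉ = 3760
j=11: r + 10k = 4173.883571… → ⌈·⌉ = 4174
j=12: r + 11k = 4588.026428… → ⌈·⌉ = 4589
j=13: r + 12k = 5002.169285… → ⌈·⌉ = 5003
j=14: r + 13k = 5416.312142… → ⌈·⌉ = 5417

33, 447, 861, 1275, 1690, 2104, 2518, 2932, 3346, 3760, 4174, 4589, 5003, 5417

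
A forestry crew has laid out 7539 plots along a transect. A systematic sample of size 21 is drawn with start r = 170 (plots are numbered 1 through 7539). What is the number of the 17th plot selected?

k = 7539/21 = 359
17th selection = r + (17−1)·k = 170 + 16×359 = 170 + 5744 = 5914

5914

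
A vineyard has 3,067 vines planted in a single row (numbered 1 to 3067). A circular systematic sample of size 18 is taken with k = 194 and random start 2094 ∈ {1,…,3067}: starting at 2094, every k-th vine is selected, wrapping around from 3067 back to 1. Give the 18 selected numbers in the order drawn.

2094, 2288, 2482, 2676, 2870, 3064, 191, 385, 579, 773, 967, 1161, 1355, 1549, 1743, 1937, 2131, 2325

Selection 1: 2094
Selection 2: 2094 + 194 = 2288
Selection 3: 2288 + 194 = 2482
Selection 4: 2482 + 194 = 2676
Selection 5: 2676 + 194 = 2870
Selection 6: 2870 + 194 = 3064
Selection 7: 3064 + 194 = 3258 → 3258 − 3067 = 191
Selection 8: 191 + 194 = 385
Selection 9: 385 + 194 = 579
Selection 10: 579 + 194 = 773
Selection 11: 773 + 194 = 967
Selection 12: 967 + 194 = 1161
Selection 13: 1161 + 194 = 1355
Selection 14: 1355 + 194 = 1549
Selection 15: 1549 + 194 = 1743
Selection 16: 1743 + 194 = 1937
Selection 17: 1937 + 194 = 2131
Selection 18: 2131 + 194 = 2325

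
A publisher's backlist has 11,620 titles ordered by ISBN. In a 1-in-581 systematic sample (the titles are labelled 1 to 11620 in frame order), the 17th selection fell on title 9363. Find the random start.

67

k = 581
r = 9363 − (17−1)×581 = 9363 − 9296 = 67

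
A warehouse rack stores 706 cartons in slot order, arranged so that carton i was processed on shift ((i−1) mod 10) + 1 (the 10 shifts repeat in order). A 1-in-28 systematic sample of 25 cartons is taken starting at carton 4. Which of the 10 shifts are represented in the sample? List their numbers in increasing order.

Consecutive selections differ by k = 28, so their shift numbers differ by 28 mod 10 = 8.
gcd(28, 10) = 2, so the sample visits 10/2 = 5 distinct residues mod 10.
Start 4 is shift 4; the shifts hit are 2, 4, 6, 8, 10.

2, 4, 6, 8, 10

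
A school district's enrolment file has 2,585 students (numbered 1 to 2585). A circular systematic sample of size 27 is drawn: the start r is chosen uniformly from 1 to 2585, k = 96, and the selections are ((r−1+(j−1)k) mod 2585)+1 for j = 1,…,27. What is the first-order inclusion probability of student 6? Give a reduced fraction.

27/2585

For each position j, as r ranges over 1…2585 the j-th selection hits every student exactly once, so student 6 is selected for exactly 27 of the 2585 starts.
Inclusion probability = 27/2585.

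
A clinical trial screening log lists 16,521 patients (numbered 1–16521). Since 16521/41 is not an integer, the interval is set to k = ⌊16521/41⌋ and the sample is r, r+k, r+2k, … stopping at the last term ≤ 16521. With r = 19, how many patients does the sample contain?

k = ⌊16521/41⌋ = 402
Achieved size = ⌊(16521 − 19)/402⌋ + 1 = ⌊16502/402⌋ + 1 = 41 + 1 = 42
(last selection: 19 + 41×402 = 16501 ≤ 16521; next would be 16903 > 16521)

42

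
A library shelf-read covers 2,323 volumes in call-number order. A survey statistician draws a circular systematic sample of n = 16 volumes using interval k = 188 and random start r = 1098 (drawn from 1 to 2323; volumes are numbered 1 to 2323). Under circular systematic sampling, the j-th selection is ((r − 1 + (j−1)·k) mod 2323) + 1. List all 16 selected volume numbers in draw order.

1098, 1286, 1474, 1662, 1850, 2038, 2226, 91, 279, 467, 655, 843, 1031, 1219, 1407, 1595

Selection 1: 1098
Selection 2: 1098 + 188 = 1286
Selection 3: 1286 + 188 = 1474
Selection 4: 1474 + 188 = 1662
Selection 5: 1662 + 188 = 1850
Selection 6: 1850 + 188 = 2038
Selection 7: 2038 + 188 = 2226
Selection 8: 2226 + 188 = 2414 → 2414 − 2323 = 91
Selection 9: 91 + 188 = 279
Selection 10: 279 + 188 = 467
Selection 11: 467 + 188 = 655
Selection 12: 655 + 188 = 843
Selection 13: 843 + 188 = 1031
Selection 14: 1031 + 188 = 1219
Selection 15: 1219 + 188 = 1407
Selection 16: 1407 + 188 = 1595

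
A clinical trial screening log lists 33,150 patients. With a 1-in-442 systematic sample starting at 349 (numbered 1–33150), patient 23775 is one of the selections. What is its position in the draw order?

k = 442
position = (23775 − 349)/442 + 1 = 23426/442 + 1 = 53 + 1 = 54

54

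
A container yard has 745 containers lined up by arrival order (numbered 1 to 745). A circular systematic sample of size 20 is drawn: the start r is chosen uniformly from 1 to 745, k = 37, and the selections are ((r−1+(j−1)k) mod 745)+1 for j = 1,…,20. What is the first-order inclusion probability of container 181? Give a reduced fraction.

For each position j, as r ranges over 1…745 the j-th selection hits every container exactly once, so container 181 is selected for exactly 20 of the 745 starts.
Inclusion probability = 20/745 = 4/149.

4/149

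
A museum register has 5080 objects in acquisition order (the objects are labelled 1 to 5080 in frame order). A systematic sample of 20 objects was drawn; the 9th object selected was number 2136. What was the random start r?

104

k = 5080/20 = 254
r = 2136 − (9−1)×254 = 2136 − 2032 = 104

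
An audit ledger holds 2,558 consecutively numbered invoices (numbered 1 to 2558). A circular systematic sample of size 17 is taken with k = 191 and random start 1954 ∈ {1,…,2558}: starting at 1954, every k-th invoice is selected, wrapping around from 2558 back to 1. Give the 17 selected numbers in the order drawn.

Selection 1: 1954
Selection 2: 1954 + 191 = 2145
Selection 3: 2145 + 191 = 2336
Selection 4: 2336 + 191 = 2527
Selection 5: 2527 + 191 = 2718 → 2718 − 2558 = 160
Selection 6: 160 + 191 = 351
Selection 7: 351 + 191 = 542
Selection 8: 542 + 191 = 733
Selection 9: 733 + 191 = 924
Selection 10: 924 + 191 = 1115
Selection 11: 1115 + 191 = 1306
Selection 12: 1306 + 191 = 1497
Selection 13: 1497 + 191 = 1688
Selection 14: 1688 + 191 = 1879
Selection 15: 1879 + 191 = 2070
Selection 16: 2070 + 191 = 2261
Selection 17: 2261 + 191 = 2452

1954, 2145, 2336, 2527, 160, 351, 542, 733, 924, 1115, 1306, 1497, 1688, 1879, 2070, 2261, 2452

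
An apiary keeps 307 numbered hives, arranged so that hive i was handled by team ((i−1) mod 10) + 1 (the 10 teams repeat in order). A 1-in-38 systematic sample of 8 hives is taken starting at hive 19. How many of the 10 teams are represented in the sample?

5

Consecutive selections differ by k = 38, so their team numbers differ by 38 mod 10 = 8.
gcd(38, 10) = 2, so the sample visits 10/2 = 5 distinct residues mod 10.
Start 19 is team 9; the teams hit are 1, 3, 5, 7, 9.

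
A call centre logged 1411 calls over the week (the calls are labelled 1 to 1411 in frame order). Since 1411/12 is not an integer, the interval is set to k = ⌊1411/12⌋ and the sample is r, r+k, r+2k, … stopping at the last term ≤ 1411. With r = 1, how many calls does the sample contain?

k = ⌊1411/12⌋ = 117
Achieved size = ⌊(1411 − 1)/117⌋ + 1 = ⌊1410/117⌋ + 1 = 12 + 1 = 13
(last selection: 1 + 12×117 = 1405 ≤ 1411; next would be 1522 > 1411)

13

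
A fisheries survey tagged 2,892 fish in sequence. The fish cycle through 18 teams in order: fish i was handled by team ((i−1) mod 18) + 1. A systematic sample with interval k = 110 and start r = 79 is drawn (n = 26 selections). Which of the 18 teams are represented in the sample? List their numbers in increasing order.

Consecutive selections differ by k = 110, so their team numbers differ by 110 mod 18 = 2.
gcd(110, 18) = 2, so the sample visits 18/2 = 9 distinct residues mod 18.
Start 79 is team 7; the teams hit are 1, 3, 5, 7, 9, 11, 13, 15, 17.

1, 3, 5, 7, 9, 11, 13, 15, 17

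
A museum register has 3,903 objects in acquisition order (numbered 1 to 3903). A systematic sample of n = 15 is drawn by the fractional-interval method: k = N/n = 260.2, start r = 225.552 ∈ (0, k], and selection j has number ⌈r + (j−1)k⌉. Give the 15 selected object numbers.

226, 486, 746, 1007, 1267, 1527, 1787, 2047, 2308, 2568, 2828, 3088, 3348, 3609, 3869

j=1: r + 0k = 225.552 → ⌈·⌉ = 226
j=2: r + 1k = 485.752 → ⌈·⌉ = 486
j=3: r + 2k = 745.952 → ⌈·⌉ = 746
j=4: r + 3k = 1006.152 → ⌈·⌉ = 1007
j=5: r + 4k = 1266.352 → ⌈·⌉ = 1267
j=6: r + 5k = 1526.552 → ⌈·⌉ = 1527
j=7: r + 6k = 1786.752 → ⌈·⌉ = 1787
j=8: r + 7k = 2046.952 → ⌈·⌉ = 2047
j=9: r + 8k = 2307.152 → ⌈·⌉ = 2308
j=10: r + 9k = 2567.352 → ⌈·⌉ = 2568
j=11: r + 10k = 2827.552 → ⌈·⌉ = 2828
j=12: r + 11k = 3087.752 → ⌈·⌉ = 3088
j=13: r + 12k = 3347.952 → ⌈·⌉ = 3348
j=14: r + 13k = 3608.152 → ⌈·⌉ = 3609
j=15: r + 14k = 3868.352 → ⌈·⌉ = 3869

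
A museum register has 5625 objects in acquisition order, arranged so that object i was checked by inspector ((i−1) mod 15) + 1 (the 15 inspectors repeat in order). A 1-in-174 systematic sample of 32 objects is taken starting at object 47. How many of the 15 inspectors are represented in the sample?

5

Consecutive selections differ by k = 174, so their inspector numbers differ by 174 mod 15 = 9.
gcd(174, 15) = 3, so the sample visits 15/3 = 5 distinct residues mod 15.
Start 47 is inspector 2; the inspectors hit are 2, 5, 8, 11, 14.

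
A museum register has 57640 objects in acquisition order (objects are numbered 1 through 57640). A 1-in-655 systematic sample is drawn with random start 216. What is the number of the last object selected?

57201

k = 655
88th selection = r + (88−1)·k = 216 + 87×655 = 216 + 56985 = 57201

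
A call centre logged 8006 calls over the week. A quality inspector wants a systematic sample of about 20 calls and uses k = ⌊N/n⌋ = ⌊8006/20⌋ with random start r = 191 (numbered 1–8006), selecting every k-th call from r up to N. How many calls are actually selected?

k = ⌊8006/20⌋ = 400
Achieved size = ⌊(8006 − 191)/400⌋ + 1 = ⌊7815/400⌋ + 1 = 19 + 1 = 20
(last selection: 191 + 19×400 = 7791 ≤ 8006; next would be 8191 > 8006)

20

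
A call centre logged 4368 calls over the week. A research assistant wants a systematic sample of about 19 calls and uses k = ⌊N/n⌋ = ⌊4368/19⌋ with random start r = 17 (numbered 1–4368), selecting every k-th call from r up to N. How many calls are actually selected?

k = ⌊4368/19⌋ = 229
Achieved size = ⌊(4368 − 17)/229⌋ + 1 = ⌊4351/229⌋ + 1 = 19 + 1 = 20
(last selection: 17 + 19×229 = 4368 ≤ 4368; next would be 4597 > 4368)

20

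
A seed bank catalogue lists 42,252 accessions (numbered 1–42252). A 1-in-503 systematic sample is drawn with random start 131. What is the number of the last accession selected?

k = 503
84th selection = r + (84−1)·k = 131 + 83×503 = 131 + 41749 = 41880

41880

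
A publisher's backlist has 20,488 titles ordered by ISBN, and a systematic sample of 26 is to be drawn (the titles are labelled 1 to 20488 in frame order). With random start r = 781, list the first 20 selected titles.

781, 1569, 2357, 3145, 3933, 4721, 5509, 6297, 7085, 7873, 8661, 9449, 10237, 11025, 11813, 12601, 13389, 14177, 14965, 15753

k = N/n = 20488/26 = 788
title 1: 781
title 2: 781 + 788 = 1569
title 3: 1569 + 788 = 2357
title 4: 2357 + 788 = 3145
title 5: 3145 + 788 = 3933
title 6: 3933 + 788 = 4721
title 7: 4721 + 788 = 5509
title 8: 5509 + 788 = 6297
title 9: 6297 + 788 = 7085
title 10: 7085 + 788 = 7873
title 11: 7873 + 788 = 8661
title 12: 8661 + 788 = 9449
title 13: 9449 + 788 = 10237
title 14: 10237 + 788 = 11025
title 15: 11025 + 788 = 11813
title 16: 11813 + 788 = 12601
title 17: 12601 + 788 = 13389
title 18: 13389 + 788 = 14177
title 19: 14177 + 788 = 14965
title 20: 14965 + 788 = 15753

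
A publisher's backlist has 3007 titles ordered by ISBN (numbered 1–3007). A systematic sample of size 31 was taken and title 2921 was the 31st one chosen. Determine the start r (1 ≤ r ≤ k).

11

k = 3007/31 = 97
r = 2921 − (31−1)×97 = 2921 − 2910 = 11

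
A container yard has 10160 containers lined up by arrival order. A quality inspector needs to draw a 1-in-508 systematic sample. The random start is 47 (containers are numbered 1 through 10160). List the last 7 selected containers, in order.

6651, 7159, 7667, 8175, 8683, 9191, 9699

14th selection = 47 + 13×508 = 6651
15th: 6651 + 508 = 7159
16th: 7159 + 508 = 7667
17th: 7667 + 508 = 8175
18th: 8175 + 508 = 8683
19th: 8683 + 508 = 9191
20th: 9191 + 508 = 9699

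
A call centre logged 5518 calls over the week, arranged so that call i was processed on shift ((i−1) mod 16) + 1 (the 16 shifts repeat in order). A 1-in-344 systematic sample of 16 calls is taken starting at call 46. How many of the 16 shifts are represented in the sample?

2

Consecutive selections differ by k = 344, so their shift numbers differ by 344 mod 16 = 8.
gcd(344, 16) = 8, so the sample visits 16/8 = 2 distinct residues mod 16.
Start 46 is shift 14; the shifts hit are 6, 14.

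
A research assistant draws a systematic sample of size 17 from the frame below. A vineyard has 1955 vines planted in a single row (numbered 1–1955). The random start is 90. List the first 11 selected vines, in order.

90, 205, 320, 435, 550, 665, 780, 895, 1010, 1125, 1240

k = N/n = 1955/17 = 115
vine 1: 90
vine 2: 90 + 115 = 205
vine 3: 205 + 115 = 320
vine 4: 320 + 115 = 435
vine 5: 435 + 115 = 550
vine 6: 550 + 115 = 665
vine 7: 665 + 115 = 780
vine 8: 780 + 115 = 895
vine 9: 895 + 115 = 1010
vine 10: 1010 + 115 = 1125
vine 11: 1125 + 115 = 1240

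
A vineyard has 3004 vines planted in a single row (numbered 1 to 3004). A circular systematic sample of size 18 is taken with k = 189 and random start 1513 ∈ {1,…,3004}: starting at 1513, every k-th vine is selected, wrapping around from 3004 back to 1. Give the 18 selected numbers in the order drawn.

Selection 1: 1513
Selection 2: 1513 + 189 = 1702
Selection 3: 1702 + 189 = 1891
Selection 4: 1891 + 189 = 2080
Selection 5: 2080 + 189 = 2269
Selection 6: 2269 + 189 = 2458
Selection 7: 2458 + 189 = 2647
Selection 8: 2647 + 189 = 2836
Selection 9: 2836 + 189 = 3025 → 3025 − 3004 = 21
Selection 10: 21 + 189 = 210
Selection 11: 210 + 189 = 399
Selection 12: 399 + 189 = 588
Selection 13: 588 + 189 = 777
Selection 14: 777 + 189 = 966
Selection 15: 966 + 189 = 1155
Selection 16: 1155 + 189 = 1344
Selection 17: 1344 + 189 = 1533
Selection 18: 1533 + 189 = 1722

1513, 1702, 1891, 2080, 2269, 2458, 2647, 2836, 21, 210, 399, 588, 777, 966, 1155, 1344, 1533, 1722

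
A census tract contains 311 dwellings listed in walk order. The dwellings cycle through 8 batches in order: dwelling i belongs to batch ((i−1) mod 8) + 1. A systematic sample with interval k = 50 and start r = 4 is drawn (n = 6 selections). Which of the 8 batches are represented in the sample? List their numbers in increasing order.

Consecutive selections differ by k = 50, so their batch numbers differ by 50 mod 8 = 2.
gcd(50, 8) = 2, so the sample visits 8/2 = 4 distinct residues mod 8.
Start 4 is batch 4; the batches hit are 2, 4, 6, 8.

2, 4, 6, 8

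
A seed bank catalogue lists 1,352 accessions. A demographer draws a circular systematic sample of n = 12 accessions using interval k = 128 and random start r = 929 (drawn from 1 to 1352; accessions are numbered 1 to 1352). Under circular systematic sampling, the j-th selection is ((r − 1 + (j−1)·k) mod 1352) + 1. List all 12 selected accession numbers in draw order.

Selection 1: 929
Selection 2: 929 + 128 = 1057
Selection 3: 1057 + 128 = 1185
Selection 4: 1185 + 128 = 1313
Selection 5: 1313 + 128 = 1441 → 1441 − 1352 = 89
Selection 6: 89 + 128 = 217
Selection 7: 217 + 128 = 345
Selection 8: 345 + 128 = 473
Selection 9: 473 + 128 = 601
Selection 10: 601 + 128 = 729
Selection 11: 729 + 128 = 857
Selection 12: 857 + 128 = 985

929, 1057, 1185, 1313, 89, 217, 345, 473, 601, 729, 857, 985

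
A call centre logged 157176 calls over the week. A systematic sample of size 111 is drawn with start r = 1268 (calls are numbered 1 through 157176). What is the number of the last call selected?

k = 157176/111 = 1416
111th selection = r + (111−1)·k = 1268 + 110×1416 = 1268 + 155760 = 157028

157028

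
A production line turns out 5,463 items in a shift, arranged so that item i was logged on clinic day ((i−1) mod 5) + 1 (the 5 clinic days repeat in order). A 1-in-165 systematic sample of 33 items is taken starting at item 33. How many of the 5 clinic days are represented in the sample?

Consecutive selections differ by k = 165, so their clinic day numbers differ by 165 mod 5 = 0.
gcd(165, 5) = 5, so the sample visits 5/5 = 1 distinct residues mod 5.
Start 33 is clinic day 3; the clinic days hit are 3.

1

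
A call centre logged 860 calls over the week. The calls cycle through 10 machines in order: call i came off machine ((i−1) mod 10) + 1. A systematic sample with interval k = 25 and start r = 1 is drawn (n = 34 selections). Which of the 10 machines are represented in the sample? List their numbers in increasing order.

1, 6

Consecutive selections differ by k = 25, so their machine numbers differ by 25 mod 10 = 5.
gcd(25, 10) = 5, so the sample visits 10/5 = 2 distinct residues mod 10.
Start 1 is machine 1; the machines hit are 1, 6.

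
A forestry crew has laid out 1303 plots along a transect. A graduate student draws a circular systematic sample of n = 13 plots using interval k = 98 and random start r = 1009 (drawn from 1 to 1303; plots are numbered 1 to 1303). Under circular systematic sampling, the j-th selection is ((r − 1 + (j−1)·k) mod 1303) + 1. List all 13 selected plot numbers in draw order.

1009, 1107, 1205, 1303, 98, 196, 294, 392, 490, 588, 686, 784, 882

Selection 1: 1009
Selection 2: 1009 + 98 = 1107
Selection 3: 1107 + 98 = 1205
Selection 4: 1205 + 98 = 1303
Selection 5: 1303 + 98 = 1401 → 1401 − 1303 = 98
Selection 6: 98 + 98 = 196
Selection 7: 196 + 98 = 294
Selection 8: 294 + 98 = 392
Selection 9: 392 + 98 = 490
Selection 10: 490 + 98 = 588
Selection 11: 588 + 98 = 686
Selection 12: 686 + 98 = 784
Selection 13: 784 + 98 = 882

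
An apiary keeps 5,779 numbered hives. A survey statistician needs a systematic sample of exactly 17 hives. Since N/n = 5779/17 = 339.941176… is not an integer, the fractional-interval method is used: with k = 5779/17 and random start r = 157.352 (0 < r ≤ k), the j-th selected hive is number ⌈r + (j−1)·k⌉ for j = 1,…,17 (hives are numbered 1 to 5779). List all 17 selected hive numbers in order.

158, 498, 838, 1178, 1518, 1858, 2197, 2537, 2877, 3217, 3557, 3897, 4237, 4577, 4917, 5257, 5597

j=1: r + 0k = 157.352 → ⌈·⌉ = 158
j=2: r + 1k = 497.293176… → ⌈·⌉ = 498
j=3: r + 2k = 837.234352… → ⌈·⌉ = 838
j=4: r + 3k = 1177.175529… → ⌈·⌉ = 1178
j=5: r + 4k = 1517.116705… → ⌈·⌉ = 1518
j=6: r + 5k = 1857.057882… → ⌈·⌉ = 1858
j=7: r + 6k = 2196.999058… → ⌈·⌉ = 2197
j=8: r + 7k = 2536.940235… → ⌈·⌉ = 2537
j=9: r + 8k = 2876.881411… → ⌈·⌉ = 2877
j=10: r + 9k = 3216.822588… → ⌈·⌉ = 3217
j=11: r + 10k = 3556.763764… → ⌈·⌉ = 3557
j=12: r + 11k = 3896.704941… → ⌈·⌉ = 3897
j=13: r + 12k = 4236.646117… → ⌈·⌉ = 4237
j=14: r + 13k = 4576.587294… → ⌈·⌉ = 4577
j=15: r + 14k = 4916.528470… → ⌈·⌉ = 4917
j=16: r + 15k = 5256.469647… → ⌈·⌉ = 5257
j=17: r + 16k = 5596.410823… → ⌈·⌉ = 5597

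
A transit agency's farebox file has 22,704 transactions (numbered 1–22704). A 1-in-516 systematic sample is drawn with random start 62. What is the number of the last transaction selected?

22250

k = 516
44th selection = r + (44−1)·k = 62 + 43×516 = 62 + 22188 = 22250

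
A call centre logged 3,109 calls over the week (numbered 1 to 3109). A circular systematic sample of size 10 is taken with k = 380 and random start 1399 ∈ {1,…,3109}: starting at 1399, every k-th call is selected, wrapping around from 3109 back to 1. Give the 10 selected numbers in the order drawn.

Selection 1: 1399
Selection 2: 1399 + 380 = 1779
Selection 3: 1779 + 380 = 2159
Selection 4: 2159 + 380 = 2539
Selection 5: 2539 + 380 = 2919
Selection 6: 2919 + 380 = 3299 → 3299 − 3109 = 190
Selection 7: 190 + 380 = 570
Selection 8: 570 + 380 = 950
Selection 9: 950 + 380 = 1330
Selection 10: 1330 + 380 = 1710

1399, 1779, 2159, 2539, 2919, 190, 570, 950, 1330, 1710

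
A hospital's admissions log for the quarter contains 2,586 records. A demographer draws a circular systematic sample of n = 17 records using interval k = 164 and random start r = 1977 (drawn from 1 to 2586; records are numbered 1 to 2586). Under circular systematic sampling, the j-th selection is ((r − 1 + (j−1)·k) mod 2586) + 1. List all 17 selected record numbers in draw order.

Selection 1: 1977
Selection 2: 1977 + 164 = 2141
Selection 3: 2141 + 164 = 2305
Selection 4: 2305 + 164 = 2469
Selection 5: 2469 + 164 = 2633 → 2633 − 2586 = 47
Selection 6: 47 + 164 = 211
Selection 7: 211 + 164 = 375
Selection 8: 375 + 164 = 539
Selection 9: 539 + 164 = 703
Selection 10: 703 + 164 = 867
Selection 11: 867 + 164 = 1031
Selection 12: 1031 + 164 = 1195
Selection 13: 1195 + 164 = 1359
Selection 14: 1359 + 164 = 1523
Selection 15: 1523 + 164 = 1687
Selection 16: 1687 + 164 = 1851
Selection 17: 1851 + 164 = 2015

1977, 2141, 2305, 2469, 47, 211, 375, 539, 703, 867, 1031, 1195, 1359, 1523, 1687, 1851, 2015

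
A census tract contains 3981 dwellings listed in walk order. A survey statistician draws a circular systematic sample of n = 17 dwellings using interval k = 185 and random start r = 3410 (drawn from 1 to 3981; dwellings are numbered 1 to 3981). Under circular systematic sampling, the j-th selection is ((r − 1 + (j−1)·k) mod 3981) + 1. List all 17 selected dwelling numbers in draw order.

Selection 1: 3410
Selection 2: 3410 + 185 = 3595
Selection 3: 3595 + 185 = 3780
Selection 4: 3780 + 185 = 3965
Selection 5: 3965 + 185 = 4150 → 4150 − 3981 = 169
Selection 6: 169 + 185 = 354
Selection 7: 354 + 185 = 539
Selection 8: 539 + 185 = 724
Selection 9: 724 + 185 = 909
Selection 10: 909 + 185 = 1094
Selection 11: 1094 + 185 = 1279
Selection 12: 1279 + 185 = 1464
Selection 13: 1464 + 185 = 1649
Selection 14: 1649 + 185 = 1834
Selection 15: 1834 + 185 = 2019
Selection 16: 2019 + 185 = 2204
Selection 17: 2204 + 185 = 2389

3410, 3595, 3780, 3965, 169, 354, 539, 724, 909, 1094, 1279, 1464, 1649, 1834, 2019, 2204, 2389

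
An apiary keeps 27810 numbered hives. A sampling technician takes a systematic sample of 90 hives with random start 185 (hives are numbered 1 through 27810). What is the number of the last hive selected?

27686

k = 27810/90 = 309
90th selection = r + (90−1)·k = 185 + 89×309 = 185 + 27501 = 27686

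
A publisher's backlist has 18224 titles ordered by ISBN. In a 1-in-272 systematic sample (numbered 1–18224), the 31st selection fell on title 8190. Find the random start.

k = 272
r = 8190 − (31−1)×272 = 8190 − 8160 = 30

30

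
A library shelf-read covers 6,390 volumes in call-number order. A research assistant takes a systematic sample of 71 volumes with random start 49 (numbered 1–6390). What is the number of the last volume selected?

6349

k = 6390/71 = 90
71st selection = r + (71−1)·k = 49 + 70×90 = 49 + 6300 = 6349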